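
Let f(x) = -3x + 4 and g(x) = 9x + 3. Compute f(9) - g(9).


f(9) = -23
g(9) = 84
Difference = -107

-107


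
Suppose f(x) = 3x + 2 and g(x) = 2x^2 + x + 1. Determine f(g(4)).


g(4) = 37
f(37) = 113

113


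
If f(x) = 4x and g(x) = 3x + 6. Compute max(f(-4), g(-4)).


-6


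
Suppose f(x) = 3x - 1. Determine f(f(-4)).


f(-4) = -13
f(-13) = -40

-40


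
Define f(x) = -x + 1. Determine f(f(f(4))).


-3


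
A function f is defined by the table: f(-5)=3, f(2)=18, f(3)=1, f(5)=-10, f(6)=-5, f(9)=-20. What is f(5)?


Reading from the table at x = 5

-10


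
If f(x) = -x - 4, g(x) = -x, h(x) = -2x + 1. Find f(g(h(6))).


h(6) = -11
g(-11) = 11
f(11) = -15

-15


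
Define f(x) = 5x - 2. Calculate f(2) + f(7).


f(2) = 8
f(7) = 33
Sum = 41

41


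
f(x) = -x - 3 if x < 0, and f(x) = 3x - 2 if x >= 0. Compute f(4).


4 satisfies x >= 0
f(4) = 10

10


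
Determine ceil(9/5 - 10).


9/5 = 1.8
1.8 - 10 = -8.2
ceil(-8.2) = -8

-8


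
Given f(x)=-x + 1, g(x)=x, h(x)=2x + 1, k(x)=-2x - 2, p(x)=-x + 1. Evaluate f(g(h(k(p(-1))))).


p(-1) = 2
k(2) = -6
h(-6) = -11
g(-11) = -11
f(-11) = 12

12


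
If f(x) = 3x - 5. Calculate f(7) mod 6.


4


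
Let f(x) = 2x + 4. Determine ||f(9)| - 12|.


f(9) = 22
|22| = 22
|22 - 12| = 10

10


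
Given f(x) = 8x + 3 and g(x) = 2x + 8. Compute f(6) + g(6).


f(6) = 51
g(6) = 20
Sum = 71

71


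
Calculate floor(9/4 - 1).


9/4 = 2.25
2.25 - 1 = 1.25
floor(1.25) = 1

1


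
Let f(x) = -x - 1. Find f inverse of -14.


Solve -x - 1 = -14
x = (-14 + 1) / (-1) = 13

13


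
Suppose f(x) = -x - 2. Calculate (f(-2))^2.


f(-2) = 0
(0)^2 = 0

0


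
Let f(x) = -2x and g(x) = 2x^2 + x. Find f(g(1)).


-6


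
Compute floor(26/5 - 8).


26/5 = 5.2
5.2 - 8 = -2.8
floor(-2.8) = -3

-3


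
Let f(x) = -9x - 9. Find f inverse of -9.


Solve -9x - 9 = -9
x = (-9 + 9) / (-9) = 0

0


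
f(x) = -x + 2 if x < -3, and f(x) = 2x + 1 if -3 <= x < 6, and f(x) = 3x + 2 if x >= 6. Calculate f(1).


3


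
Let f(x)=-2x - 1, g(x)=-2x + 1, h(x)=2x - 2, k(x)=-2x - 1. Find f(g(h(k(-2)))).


k(-2) = 3
h(3) = 4
g(4) = -7
f(-7) = 13

13


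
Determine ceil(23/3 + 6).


23/3 = 7.6667
7.6667 + 6 = 13.6667
ceil(13.6667) = 14

14


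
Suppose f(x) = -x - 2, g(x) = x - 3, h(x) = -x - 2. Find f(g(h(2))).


h(2) = -4
g(-4) = -7
f(-7) = 5

5


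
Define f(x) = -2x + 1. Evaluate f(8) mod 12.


f(8) = -15
-15 mod 12 = 9

9


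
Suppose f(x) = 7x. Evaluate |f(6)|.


f(6) = 42
|42| = 42

42


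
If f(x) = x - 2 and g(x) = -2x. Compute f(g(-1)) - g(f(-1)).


f(g(-1)) = 0
g(f(-1)) = 6
Difference = -6

-6


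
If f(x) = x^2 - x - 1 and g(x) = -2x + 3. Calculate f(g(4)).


g(4) = -5
f(-5) = 1*(-5)^2 - 1*(-5) - 1 = 29

29


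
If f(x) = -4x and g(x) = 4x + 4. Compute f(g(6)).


g(6) = 28
f(28) = -112

-112


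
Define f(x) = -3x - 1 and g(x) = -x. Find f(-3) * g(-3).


f(-3) = 8
g(-3) = 3
Product = 24

24


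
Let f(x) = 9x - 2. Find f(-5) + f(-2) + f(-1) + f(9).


f(-5) = -47
f(-2) = -20
f(-1) = -11
f(9) = 79
Sum = 1

1


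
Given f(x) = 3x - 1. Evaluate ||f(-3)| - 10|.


f(-3) = -10
|-10| = 10
|10 - 10| = 0

0


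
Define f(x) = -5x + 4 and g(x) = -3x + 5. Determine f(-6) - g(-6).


f(-6) = 34
g(-6) = 23
Difference = 11

11


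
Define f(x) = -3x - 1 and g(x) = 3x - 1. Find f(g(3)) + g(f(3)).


f(g(3)) = -25
g(f(3)) = -31
Sum = -56

-56


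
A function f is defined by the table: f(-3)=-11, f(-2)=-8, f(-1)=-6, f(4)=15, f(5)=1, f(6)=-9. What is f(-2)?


Reading from the table at x = -2

-8


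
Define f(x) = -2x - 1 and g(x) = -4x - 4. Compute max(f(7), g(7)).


f(7) = -15
g(7) = -32
max = -15

-15


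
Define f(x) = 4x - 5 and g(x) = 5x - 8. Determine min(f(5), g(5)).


15


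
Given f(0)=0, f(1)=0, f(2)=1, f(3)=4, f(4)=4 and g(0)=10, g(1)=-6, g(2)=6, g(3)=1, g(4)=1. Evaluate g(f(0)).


10


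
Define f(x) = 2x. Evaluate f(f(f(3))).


f(3) = 6
f(6) = 12
f(12) = 24

24


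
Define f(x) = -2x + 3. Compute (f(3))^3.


f(3) = -3
(-3)^3 = -27

-27


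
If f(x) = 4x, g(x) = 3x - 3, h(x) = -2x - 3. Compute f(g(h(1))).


h(1) = -5
g(-5) = -18
f(-18) = -72

-72


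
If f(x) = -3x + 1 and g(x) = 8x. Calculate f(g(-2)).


g(-2) = -16
f(-16) = 49

49


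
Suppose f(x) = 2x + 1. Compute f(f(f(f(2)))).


f(2) = 5
f(5) = 11
f(11) = 23
f(23) = 47

47


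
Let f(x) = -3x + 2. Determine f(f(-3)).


f(-3) = 11
f(11) = -31

-31


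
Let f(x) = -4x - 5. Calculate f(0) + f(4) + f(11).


f(0) = -5
f(4) = -21
f(11) = -49
Sum = -75

-75


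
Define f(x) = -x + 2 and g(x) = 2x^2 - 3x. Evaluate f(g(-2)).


g(-2) = 14
f(14) = -12

-12


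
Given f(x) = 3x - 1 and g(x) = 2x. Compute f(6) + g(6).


f(6) = 17
g(6) = 12
Sum = 29

29


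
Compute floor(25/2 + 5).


25/2 = 12.5
12.5 + 5 = 17.5
floor(17.5) = 17

17


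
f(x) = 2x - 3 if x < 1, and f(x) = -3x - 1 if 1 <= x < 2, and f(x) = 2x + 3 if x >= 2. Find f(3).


9


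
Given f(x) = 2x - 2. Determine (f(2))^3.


f(2) = 2
(2)^3 = 8

8


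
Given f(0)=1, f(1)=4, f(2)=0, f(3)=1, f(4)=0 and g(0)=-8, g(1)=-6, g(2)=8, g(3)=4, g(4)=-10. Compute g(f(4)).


f(4) = 0
g(0) = -8

-8


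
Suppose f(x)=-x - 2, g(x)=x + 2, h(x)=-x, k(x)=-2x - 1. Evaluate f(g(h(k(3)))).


-11


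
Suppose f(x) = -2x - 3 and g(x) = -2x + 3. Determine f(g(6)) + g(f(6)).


48


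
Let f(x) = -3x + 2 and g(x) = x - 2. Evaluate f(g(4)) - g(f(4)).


f(g(4)) = -4
g(f(4)) = -12
Difference = 8

8


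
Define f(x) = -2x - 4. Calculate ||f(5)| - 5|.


f(5) = -14
|-14| = 14
|14 - 5| = 9

9


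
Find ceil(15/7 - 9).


-6


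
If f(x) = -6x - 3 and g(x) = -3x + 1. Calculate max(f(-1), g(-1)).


f(-1) = 3
g(-1) = 4
max = 4

4


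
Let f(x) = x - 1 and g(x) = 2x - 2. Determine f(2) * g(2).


f(2) = 1
g(2) = 2
Product = 2

2


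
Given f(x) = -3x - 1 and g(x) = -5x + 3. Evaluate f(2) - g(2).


f(2) = -7
g(2) = -7
Difference = 0

0


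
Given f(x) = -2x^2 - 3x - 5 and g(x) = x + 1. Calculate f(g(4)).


g(4) = 5
f(5) = (-2)*(5)^2 - 3*(5) - 5 = -70

-70


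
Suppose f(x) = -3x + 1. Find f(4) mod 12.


f(4) = -11
-11 mod 12 = 1

1


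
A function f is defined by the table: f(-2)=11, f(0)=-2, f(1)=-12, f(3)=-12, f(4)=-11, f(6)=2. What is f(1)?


Reading from the table at x = 1

-12


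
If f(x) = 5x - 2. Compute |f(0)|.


f(0) = -2
|-2| = 2

2


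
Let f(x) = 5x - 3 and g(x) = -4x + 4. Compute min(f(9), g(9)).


f(9) = 42
g(9) = -32
min = -32

-32


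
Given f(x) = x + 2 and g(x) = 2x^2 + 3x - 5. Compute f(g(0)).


-3


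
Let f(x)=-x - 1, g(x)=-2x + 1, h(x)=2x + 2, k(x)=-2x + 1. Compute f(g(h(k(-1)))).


k(-1) = 3
h(3) = 8
g(8) = -15
f(-15) = 14

14


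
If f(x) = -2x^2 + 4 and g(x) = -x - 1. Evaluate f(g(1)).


-4


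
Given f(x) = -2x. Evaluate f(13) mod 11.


f(13) = -26
-26 mod 11 = 7

7


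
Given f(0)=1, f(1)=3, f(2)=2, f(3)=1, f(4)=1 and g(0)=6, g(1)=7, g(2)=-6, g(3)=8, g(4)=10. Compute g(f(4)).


7


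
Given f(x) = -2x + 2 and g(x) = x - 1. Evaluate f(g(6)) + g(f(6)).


f(g(6)) = -8
g(f(6)) = -11
Sum = -19

-19


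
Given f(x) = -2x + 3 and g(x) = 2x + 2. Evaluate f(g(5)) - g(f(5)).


-9


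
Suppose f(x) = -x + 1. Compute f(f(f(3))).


-2


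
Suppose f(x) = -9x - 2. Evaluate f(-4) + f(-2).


f(-4) = 34
f(-2) = 16
Sum = 50

50


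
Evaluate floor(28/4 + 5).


28/4 = 7
7 + 5 = 12
floor(12) = 12

12


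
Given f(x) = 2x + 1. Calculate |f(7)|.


f(7) = 15
|15| = 15

15


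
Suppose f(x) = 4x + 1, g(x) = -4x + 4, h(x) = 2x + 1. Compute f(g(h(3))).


-95


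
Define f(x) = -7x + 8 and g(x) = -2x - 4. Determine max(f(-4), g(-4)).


f(-4) = 36
g(-4) = 4
max = 36

36


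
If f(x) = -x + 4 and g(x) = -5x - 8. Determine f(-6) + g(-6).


f(-6) = 10
g(-6) = 22
Sum = 32

32


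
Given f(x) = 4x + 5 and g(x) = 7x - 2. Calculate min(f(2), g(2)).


f(2) = 13
g(2) = 12
min = 12

12


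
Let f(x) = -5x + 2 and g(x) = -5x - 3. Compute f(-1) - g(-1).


5


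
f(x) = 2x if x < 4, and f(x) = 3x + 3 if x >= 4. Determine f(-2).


-4


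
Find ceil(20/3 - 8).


20/3 = 6.6667
6.6667 - 8 = -1.3333
ceil(-1.3333) = -1

-1


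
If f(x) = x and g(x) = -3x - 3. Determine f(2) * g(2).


f(2) = 2
g(2) = -9
Product = -18

-18


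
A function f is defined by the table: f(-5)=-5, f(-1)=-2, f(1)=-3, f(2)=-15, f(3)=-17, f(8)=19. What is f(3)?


Reading from the table at x = 3

-17


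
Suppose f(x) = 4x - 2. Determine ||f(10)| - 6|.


f(10) = 38
|38| = 38
|38 - 6| = 32

32


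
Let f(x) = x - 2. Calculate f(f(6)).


f(6) = 4
f(4) = 2

2


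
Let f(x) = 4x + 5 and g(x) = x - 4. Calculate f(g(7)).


g(7) = 3
f(3) = 17

17


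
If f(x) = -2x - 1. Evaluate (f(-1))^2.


1


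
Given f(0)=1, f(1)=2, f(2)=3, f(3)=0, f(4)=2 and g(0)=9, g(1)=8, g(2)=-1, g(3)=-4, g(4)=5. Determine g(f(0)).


f(0) = 1
g(1) = 8

8


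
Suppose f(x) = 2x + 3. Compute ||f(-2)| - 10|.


9


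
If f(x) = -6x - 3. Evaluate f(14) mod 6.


f(14) = -87
-87 mod 6 = 3

3


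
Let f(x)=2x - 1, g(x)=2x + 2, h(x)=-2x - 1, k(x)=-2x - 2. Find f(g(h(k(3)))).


k(3) = -8
h(-8) = 15
g(15) = 32
f(32) = 63

63


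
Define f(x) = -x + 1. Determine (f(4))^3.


f(4) = -3
(-3)^3 = -27

-27


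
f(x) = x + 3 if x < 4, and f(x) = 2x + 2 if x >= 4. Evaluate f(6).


14


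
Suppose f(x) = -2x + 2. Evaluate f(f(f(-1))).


f(-1) = 4
f(4) = -6
f(-6) = 14

14


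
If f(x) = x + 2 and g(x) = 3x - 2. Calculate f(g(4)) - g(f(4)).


f(g(4)) = 12
g(f(4)) = 16
Difference = -4

-4


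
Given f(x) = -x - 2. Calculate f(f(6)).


f(6) = -8
f(-8) = 6

6


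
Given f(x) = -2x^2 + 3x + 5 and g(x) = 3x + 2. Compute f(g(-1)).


g(-1) = -1
f(-1) = (-2)*(-1)^2 + 3*(-1) + 5 = 0

0


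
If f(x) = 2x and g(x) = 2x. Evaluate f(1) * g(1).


f(1) = 2
g(1) = 2
Product = 4

4


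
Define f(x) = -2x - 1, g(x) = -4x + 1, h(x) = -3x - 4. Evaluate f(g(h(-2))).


h(-2) = 2
g(2) = -7
f(-7) = 13

13


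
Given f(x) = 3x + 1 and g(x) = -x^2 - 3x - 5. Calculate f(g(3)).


g(3) = -23
f(-23) = -68

-68


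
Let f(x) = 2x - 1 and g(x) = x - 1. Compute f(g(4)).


g(4) = 3
f(3) = 5

5


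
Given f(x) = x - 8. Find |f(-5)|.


13


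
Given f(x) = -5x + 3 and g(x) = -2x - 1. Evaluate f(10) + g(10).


f(10) = -47
g(10) = -21
Sum = -68

-68


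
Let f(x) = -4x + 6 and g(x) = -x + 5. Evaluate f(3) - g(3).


f(3) = -6
g(3) = 2
Difference = -8

-8


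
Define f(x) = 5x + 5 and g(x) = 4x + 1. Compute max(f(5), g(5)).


f(5) = 30
g(5) = 21
max = 30

30


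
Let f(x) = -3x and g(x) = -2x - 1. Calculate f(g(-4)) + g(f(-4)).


f(g(-4)) = -21
g(f(-4)) = -25
Sum = -46

-46


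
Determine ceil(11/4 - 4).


11/4 = 2.75
2.75 - 4 = -1.25
ceil(-1.25) = -1

-1


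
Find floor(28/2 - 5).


28/2 = 14
14 - 5 = 9
floor(9) = 9

9


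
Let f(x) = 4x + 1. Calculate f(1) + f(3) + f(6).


f(1) = 5
f(3) = 13
f(6) = 25
Sum = 43

43


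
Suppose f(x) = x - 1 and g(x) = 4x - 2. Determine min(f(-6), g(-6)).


f(-6) = -7
g(-6) = -26
min = -26

-26


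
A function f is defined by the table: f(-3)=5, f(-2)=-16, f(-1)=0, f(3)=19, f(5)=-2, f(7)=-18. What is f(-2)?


Reading from the table at x = -2

-16


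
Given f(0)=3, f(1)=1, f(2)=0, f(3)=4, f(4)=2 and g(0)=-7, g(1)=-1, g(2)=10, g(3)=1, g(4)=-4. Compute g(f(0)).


1


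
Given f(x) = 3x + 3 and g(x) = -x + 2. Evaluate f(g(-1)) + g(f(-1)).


f(g(-1)) = 12
g(f(-1)) = 2
Sum = 14

14


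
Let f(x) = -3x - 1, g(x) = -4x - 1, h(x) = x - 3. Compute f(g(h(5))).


h(5) = 2
g(2) = -9
f(-9) = 26

26


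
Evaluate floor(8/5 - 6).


8/5 = 1.6
1.6 - 6 = -4.4
floor(-4.4) = -5

-5


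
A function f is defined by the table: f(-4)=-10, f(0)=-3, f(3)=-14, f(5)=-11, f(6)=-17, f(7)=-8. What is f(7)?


-8


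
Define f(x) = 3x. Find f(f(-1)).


f(-1) = -3
f(-3) = -9

-9


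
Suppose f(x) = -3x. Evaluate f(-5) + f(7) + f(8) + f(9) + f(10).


f(-5) = 15
f(7) = -21
f(8) = -24
f(9) = -27
f(10) = -30
Sum = -87

-87


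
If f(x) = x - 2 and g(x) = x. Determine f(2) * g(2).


f(2) = 0
g(2) = 2
Product = 0

0


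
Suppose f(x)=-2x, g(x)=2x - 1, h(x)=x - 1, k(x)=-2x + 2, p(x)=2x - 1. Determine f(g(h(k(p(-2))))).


p(-2) = -5
k(-5) = 12
h(12) = 11
g(11) = 21
f(21) = -42

-42


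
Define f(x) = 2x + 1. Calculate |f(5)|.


f(5) = 11
|11| = 11

11


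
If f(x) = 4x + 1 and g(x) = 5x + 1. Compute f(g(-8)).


-155


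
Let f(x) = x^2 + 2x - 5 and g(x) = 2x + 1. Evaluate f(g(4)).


g(4) = 9
f(9) = 1*(9)^2 + 2*(9) - 5 = 94

94


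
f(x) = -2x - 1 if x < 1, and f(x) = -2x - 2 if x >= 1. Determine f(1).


1 satisfies x >= 1
f(1) = -4

-4


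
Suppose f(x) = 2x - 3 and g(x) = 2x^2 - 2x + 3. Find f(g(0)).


g(0) = 3
f(3) = 3

3


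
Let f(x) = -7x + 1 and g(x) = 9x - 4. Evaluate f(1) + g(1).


f(1) = -6
g(1) = 5
Sum = -1

-1


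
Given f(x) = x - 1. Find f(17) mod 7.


f(17) = 16
16 mod 7 = 2

2


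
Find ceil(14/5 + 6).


14/5 = 2.8
2.8 + 6 = 8.8
ceil(8.8) = 9

9


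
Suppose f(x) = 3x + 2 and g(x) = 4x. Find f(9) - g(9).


f(9) = 29
g(9) = 36
Difference = -7

-7


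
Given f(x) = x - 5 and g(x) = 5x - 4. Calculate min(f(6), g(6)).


f(6) = 1
g(6) = 26
min = 1

1


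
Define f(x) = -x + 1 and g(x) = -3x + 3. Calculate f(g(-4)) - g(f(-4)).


f(g(-4)) = -14
g(f(-4)) = -12
Difference = -2

-2


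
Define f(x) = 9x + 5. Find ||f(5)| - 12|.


f(5) = 50
|50| = 50
|50 - 12| = 38

38


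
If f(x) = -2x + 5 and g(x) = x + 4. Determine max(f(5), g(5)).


f(5) = -5
g(5) = 9
max = 9

9


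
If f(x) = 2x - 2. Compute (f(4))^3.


216


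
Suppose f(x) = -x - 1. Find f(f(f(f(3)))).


3


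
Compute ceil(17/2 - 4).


17/2 = 8.5
8.5 - 4 = 4.5
ceil(4.5) = 5

5


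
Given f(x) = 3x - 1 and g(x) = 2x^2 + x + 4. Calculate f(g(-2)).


g(-2) = 10
f(10) = 29

29


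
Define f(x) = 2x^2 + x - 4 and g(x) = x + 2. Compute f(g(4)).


g(4) = 6
f(6) = 2*(6)^2 + 1*(6) - 4 = 74

74


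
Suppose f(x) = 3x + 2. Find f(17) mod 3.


f(17) = 53
53 mod 3 = 2

2


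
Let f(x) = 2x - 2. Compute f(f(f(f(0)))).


-30


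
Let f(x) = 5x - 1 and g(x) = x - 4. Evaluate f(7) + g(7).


37


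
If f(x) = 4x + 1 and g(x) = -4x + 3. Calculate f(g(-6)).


g(-6) = 27
f(27) = 109

109


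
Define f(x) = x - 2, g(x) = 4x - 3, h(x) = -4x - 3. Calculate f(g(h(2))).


h(2) = -11
g(-11) = -47
f(-47) = -49

-49


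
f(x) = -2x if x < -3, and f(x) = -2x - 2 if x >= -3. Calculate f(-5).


-5 satisfies x < -3
f(-5) = 10

10


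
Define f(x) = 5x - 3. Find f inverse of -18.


Solve 5x - 3 = -18
x = (-18 + 3) / 5 = -3

-3


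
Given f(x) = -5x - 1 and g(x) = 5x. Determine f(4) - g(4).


-41


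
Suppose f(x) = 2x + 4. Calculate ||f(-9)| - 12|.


f(-9) = -14
|-14| = 14
|14 - 12| = 2

2


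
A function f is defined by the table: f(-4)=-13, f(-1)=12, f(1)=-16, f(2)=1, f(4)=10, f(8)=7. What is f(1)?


Reading from the table at x = 1

-16


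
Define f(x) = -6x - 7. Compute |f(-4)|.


f(-4) = 17
|17| = 17

17


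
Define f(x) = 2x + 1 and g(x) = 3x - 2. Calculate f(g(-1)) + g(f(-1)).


f(g(-1)) = -9
g(f(-1)) = -5
Sum = -14

-14


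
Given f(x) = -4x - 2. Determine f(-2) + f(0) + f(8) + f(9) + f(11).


-114


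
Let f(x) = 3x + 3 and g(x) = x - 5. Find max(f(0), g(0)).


f(0) = 3
g(0) = -5
max = 3

3


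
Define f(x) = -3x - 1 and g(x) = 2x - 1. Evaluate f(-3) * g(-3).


f(-3) = 8
g(-3) = -7
Product = -56

-56


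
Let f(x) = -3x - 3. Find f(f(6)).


f(6) = -21
f(-21) = 60

60


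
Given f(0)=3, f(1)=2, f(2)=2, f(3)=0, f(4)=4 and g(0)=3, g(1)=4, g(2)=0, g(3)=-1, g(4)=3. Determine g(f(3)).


f(3) = 0
g(0) = 3

3


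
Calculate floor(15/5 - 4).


15/5 = 3
3 - 4 = -1
floor(-1) = -1

-1


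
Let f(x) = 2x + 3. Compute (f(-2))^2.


f(-2) = -1
(-1)^2 = 1

1


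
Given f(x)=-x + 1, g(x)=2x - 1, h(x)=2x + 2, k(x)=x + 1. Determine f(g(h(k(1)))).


k(1) = 2
h(2) = 6
g(6) = 11
f(11) = -10

-10


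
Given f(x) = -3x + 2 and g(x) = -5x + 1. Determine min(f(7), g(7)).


-34


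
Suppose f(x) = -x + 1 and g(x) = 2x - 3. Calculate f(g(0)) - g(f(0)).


f(g(0)) = 4
g(f(0)) = -1
Difference = 5

5


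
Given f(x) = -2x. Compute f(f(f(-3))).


f(-3) = 6
f(6) = -12
f(-12) = 24

24


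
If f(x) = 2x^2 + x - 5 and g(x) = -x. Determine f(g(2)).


g(2) = -2
f(-2) = 2*(-2)^2 + 1*(-2) - 5 = 1

1


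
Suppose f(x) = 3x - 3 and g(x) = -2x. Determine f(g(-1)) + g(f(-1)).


f(g(-1)) = 3
g(f(-1)) = 12
Sum = 15

15


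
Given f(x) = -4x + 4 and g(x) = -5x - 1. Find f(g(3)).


g(3) = -16
f(-16) = 68

68


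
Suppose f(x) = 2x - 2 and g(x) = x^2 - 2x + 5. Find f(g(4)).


24


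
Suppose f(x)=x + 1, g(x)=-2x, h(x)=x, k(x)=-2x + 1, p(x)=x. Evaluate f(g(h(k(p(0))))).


p(0) = 0
k(0) = 1
h(1) = 1
g(1) = -2
f(-2) = -1

-1


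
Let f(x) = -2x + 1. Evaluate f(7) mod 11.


9


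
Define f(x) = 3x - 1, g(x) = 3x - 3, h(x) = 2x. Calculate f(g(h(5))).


h(5) = 10
g(10) = 27
f(27) = 80

80


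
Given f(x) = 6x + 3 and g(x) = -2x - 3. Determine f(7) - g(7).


f(7) = 45
g(7) = -17
Difference = 62

62


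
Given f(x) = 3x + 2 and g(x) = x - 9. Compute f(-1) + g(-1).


f(-1) = -1
g(-1) = -10
Sum = -11

-11


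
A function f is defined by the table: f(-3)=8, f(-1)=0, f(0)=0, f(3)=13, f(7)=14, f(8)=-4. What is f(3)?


Reading from the table at x = 3

13


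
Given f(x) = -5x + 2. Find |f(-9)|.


f(-9) = 47
|47| = 47

47


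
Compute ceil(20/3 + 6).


13


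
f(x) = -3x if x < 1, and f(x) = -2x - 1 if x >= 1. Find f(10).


10 satisfies x >= 1
f(10) = -21

-21


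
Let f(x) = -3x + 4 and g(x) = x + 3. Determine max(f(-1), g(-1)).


f(-1) = 7
g(-1) = 2
max = 7

7


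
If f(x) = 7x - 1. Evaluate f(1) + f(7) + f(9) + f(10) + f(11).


f(1) = 6
f(7) = 48
f(9) = 62
f(10) = 69
f(11) = 76
Sum = 261

261


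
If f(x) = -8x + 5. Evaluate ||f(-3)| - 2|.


27


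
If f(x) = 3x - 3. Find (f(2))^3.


f(2) = 3
(3)^3 = 27

27


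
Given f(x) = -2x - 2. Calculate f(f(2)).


f(2) = -6
f(-6) = 10

10


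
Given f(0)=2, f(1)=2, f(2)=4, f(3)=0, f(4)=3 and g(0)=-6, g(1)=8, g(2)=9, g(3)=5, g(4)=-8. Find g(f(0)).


f(0) = 2
g(2) = 9

9


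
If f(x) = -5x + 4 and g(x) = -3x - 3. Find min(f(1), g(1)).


f(1) = -1
g(1) = -6
min = -6

-6


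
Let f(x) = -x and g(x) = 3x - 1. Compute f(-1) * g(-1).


f(-1) = 1
g(-1) = -4
Product = -4

-4


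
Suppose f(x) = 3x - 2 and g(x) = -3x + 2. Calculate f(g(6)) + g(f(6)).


-96


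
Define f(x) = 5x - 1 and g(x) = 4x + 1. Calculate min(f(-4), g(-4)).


f(-4) = -21
g(-4) = -15
min = -21

-21


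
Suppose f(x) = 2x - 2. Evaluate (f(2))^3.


f(2) = 2
(2)^3 = 8

8


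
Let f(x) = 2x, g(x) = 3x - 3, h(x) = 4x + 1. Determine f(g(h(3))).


h(3) = 13
g(13) = 36
f(36) = 72

72


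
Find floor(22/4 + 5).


22/4 = 5.5
5.5 + 5 = 10.5
floor(10.5) = 10

10


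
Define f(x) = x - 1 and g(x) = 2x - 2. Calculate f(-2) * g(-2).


f(-2) = -3
g(-2) = -6
Product = 18

18


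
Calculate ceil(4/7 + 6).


4/7 = 0.5714
0.5714 + 6 = 6.5714
ceil(6.5714) = 7

7


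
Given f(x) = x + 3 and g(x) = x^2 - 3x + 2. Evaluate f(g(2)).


g(2) = 0
f(0) = 3

3


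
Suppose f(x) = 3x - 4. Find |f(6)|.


14


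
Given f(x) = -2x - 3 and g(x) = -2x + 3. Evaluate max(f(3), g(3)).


f(3) = -9
g(3) = -3
max = -3

-3


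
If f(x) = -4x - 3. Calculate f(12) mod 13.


f(12) = -51
-51 mod 13 = 1

1


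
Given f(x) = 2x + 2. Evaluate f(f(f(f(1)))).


f(1) = 4
f(4) = 10
f(10) = 22
f(22) = 46

46


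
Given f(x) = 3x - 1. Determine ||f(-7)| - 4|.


f(-7) = -22
|-22| = 22
|22 - 4| = 18

18


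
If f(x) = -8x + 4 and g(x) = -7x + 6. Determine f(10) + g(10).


f(10) = -76
g(10) = -64
Sum = -140

-140


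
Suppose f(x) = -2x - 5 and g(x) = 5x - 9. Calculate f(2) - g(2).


f(2) = -9
g(2) = 1
Difference = -10

-10


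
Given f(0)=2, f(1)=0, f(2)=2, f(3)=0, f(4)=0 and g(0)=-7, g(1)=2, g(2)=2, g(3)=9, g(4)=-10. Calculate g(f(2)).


f(2) = 2
g(2) = 2

2


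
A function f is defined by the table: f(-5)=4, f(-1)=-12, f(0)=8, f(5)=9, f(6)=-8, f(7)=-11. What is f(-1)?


Reading from the table at x = -1

-12


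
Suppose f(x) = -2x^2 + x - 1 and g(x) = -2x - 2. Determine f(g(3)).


-137


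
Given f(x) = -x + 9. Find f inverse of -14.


Solve -x + 9 = -14
x = (-14 - 9) / (-1) = 23

23


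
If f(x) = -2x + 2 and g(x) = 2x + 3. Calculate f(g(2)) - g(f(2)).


-11


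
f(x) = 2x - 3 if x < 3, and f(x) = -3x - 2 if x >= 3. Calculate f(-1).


-1 satisfies x < 3
f(-1) = -5

-5


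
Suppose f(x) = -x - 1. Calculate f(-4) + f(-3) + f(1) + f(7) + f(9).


f(-4) = 3
f(-3) = 2
f(1) = -2
f(7) = -8
f(9) = -10
Sum = -15

-15


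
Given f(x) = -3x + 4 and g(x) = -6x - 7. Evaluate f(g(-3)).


g(-3) = 11
f(11) = -29

-29


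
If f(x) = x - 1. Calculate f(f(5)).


f(5) = 4
f(4) = 3

3


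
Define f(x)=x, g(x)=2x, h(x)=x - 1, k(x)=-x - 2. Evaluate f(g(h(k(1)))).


k(1) = -3
h(-3) = -4
g(-4) = -8
f(-8) = -8

-8


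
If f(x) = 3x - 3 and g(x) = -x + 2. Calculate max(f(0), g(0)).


f(0) = -3
g(0) = 2
max = 2

2


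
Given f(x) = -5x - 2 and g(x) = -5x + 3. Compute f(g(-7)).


g(-7) = 38
f(38) = -192

-192


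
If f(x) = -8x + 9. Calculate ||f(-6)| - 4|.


53


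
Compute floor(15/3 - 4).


15/3 = 5
5 - 4 = 1
floor(1) = 1

1


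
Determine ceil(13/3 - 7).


13/3 = 4.3333
4.3333 - 7 = -2.6667
ceil(-2.6667) = -2

-2


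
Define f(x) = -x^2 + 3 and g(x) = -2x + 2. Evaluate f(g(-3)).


g(-3) = 8
f(8) = (-1)*(8)^2 + 3 = -61

-61


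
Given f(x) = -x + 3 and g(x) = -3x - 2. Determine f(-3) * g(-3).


f(-3) = 6
g(-3) = 7
Product = 42

42


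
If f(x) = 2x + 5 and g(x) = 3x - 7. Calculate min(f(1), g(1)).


f(1) = 7
g(1) = -4
min = -4

-4


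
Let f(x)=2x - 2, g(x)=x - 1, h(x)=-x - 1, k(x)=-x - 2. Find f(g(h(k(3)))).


k(3) = -5
h(-5) = 4
g(4) = 3
f(3) = 4

4


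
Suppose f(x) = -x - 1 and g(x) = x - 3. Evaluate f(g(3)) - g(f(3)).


6


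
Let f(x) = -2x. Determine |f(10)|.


f(10) = -20
|-20| = 20

20


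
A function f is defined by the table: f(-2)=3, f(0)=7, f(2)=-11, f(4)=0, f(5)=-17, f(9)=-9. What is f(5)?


Reading from the table at x = 5

-17


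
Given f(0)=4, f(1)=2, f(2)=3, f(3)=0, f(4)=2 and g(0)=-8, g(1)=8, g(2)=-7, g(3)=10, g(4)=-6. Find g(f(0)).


f(0) = 4
g(4) = -6

-6


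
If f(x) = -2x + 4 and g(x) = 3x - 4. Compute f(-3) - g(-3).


f(-3) = 10
g(-3) = -13
Difference = 23

23


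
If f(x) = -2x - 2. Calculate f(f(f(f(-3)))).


f(-3) = 4
f(4) = -10
f(-10) = 18
f(18) = -38

-38


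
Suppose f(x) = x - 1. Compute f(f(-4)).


f(-4) = -5
f(-5) = -6

-6


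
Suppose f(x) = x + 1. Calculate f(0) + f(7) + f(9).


f(0) = 1
f(7) = 8
f(9) = 10
Sum = 19

19


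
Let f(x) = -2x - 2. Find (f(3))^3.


-512


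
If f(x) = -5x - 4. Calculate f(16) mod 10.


f(16) = -84
-84 mod 10 = 6

6


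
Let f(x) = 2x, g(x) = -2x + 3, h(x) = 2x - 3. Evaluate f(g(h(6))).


h(6) = 9
g(9) = -15
f(-15) = -30

-30


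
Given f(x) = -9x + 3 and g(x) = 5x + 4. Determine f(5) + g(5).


f(5) = -42
g(5) = 29
Sum = -13

-13


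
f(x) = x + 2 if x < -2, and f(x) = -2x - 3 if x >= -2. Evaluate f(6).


6 satisfies x >= -2
f(6) = -15

-15


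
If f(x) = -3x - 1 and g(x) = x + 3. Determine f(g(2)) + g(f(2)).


f(g(2)) = -16
g(f(2)) = -4
Sum = -20

-20


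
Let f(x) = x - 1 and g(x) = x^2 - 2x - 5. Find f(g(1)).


g(1) = -6
f(-6) = -7

-7


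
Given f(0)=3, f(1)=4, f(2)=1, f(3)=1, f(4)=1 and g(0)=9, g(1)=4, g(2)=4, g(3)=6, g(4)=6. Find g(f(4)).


f(4) = 1
g(1) = 4

4


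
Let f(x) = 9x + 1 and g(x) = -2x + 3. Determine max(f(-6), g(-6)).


f(-6) = -53
g(-6) = 15
max = 15

15


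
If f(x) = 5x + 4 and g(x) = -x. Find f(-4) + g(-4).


f(-4) = -16
g(-4) = 4
Sum = -12

-12


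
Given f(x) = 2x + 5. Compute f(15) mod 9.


f(15) = 35
35 mod 9 = 8

8


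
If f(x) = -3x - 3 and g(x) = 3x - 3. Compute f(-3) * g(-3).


f(-3) = 6
g(-3) = -12
Product = -72

-72


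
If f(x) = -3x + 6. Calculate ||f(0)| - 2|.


f(0) = 6
|6| = 6
|6 - 2| = 4

4


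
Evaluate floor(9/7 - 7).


-6


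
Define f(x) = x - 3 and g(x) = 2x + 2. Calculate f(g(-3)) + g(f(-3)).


f(g(-3)) = -7
g(f(-3)) = -10
Sum = -17

-17


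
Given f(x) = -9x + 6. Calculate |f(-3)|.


f(-3) = 33
|33| = 33

33


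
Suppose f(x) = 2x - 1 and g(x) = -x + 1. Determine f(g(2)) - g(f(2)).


f(g(2)) = -3
g(f(2)) = -2
Difference = -1

-1


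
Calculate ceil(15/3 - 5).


15/3 = 5
5 - 5 = 0
ceil(0) = 0

0


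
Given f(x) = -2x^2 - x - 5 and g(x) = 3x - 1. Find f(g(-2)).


g(-2) = -7
f(-7) = (-2)*(-7)^2 - 1*(-7) - 5 = -96

-96


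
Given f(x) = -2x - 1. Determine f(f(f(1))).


f(1) = -3
f(-3) = 5
f(5) = -11

-11


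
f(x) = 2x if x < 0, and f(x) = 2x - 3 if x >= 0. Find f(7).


11


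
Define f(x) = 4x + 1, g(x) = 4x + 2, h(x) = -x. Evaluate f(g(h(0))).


h(0) = 0
g(0) = 2
f(2) = 9

9


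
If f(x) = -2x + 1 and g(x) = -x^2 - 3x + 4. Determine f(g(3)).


29


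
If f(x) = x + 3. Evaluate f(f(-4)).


f(-4) = -1
f(-1) = 2

2


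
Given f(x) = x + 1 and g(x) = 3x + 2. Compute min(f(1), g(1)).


f(1) = 2
g(1) = 5
min = 2

2


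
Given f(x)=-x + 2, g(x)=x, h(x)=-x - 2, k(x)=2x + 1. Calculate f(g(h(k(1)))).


k(1) = 3
h(3) = -5
g(-5) = -5
f(-5) = 7

7


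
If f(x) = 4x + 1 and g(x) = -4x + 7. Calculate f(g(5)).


g(5) = -13
f(-13) = -51

-51


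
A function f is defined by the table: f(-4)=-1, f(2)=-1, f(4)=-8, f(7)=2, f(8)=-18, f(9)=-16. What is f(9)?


Reading from the table at x = 9

-16


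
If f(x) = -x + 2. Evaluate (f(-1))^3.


f(-1) = 3
(3)^3 = 27

27


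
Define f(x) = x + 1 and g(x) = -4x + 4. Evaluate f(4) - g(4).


f(4) = 5
g(4) = -12
Difference = 17

17


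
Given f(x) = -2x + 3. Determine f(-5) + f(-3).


f(-5) = 13
f(-3) = 9
Sum = 22

22


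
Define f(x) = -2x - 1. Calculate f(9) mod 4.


f(9) = -19
-19 mod 4 = 1

1


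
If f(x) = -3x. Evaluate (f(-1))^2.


f(-1) = 3
(3)^2 = 9

9


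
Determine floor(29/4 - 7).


29/4 = 7.25
7.25 - 7 = 0.25
floor(0.25) = 0

0


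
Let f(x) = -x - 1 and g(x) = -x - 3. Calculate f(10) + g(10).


-24


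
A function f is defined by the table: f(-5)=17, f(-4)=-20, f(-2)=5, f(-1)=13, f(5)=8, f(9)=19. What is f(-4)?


Reading from the table at x = -4

-20


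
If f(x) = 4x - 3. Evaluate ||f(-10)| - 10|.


f(-10) = -43
|-43| = 43
|43 - 10| = 33

33


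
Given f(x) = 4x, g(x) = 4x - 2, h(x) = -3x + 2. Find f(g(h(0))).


h(0) = 2
g(2) = 6
f(6) = 24

24


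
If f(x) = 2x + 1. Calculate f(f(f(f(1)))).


f(1) = 3
f(3) = 7
f(7) = 15
f(15) = 31

31


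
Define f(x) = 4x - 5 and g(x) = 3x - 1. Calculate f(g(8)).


g(8) = 23
f(23) = 87

87


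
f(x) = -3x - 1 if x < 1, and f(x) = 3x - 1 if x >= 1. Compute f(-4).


-4 satisfies x < 1
f(-4) = 11

11


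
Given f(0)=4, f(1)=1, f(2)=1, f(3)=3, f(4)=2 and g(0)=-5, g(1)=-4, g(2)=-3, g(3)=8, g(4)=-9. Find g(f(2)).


f(2) = 1
g(1) = -4

-4


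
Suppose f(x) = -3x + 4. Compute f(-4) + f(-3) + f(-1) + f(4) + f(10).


f(-4) = 16
f(-3) = 13
f(-1) = 7
f(4) = -8
f(10) = -26
Sum = 2

2


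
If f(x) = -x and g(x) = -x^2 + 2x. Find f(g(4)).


g(4) = -8
f(-8) = 8

8


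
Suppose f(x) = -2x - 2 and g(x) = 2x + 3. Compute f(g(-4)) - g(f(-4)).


f(g(-4)) = 8
g(f(-4)) = 15
Difference = -7

-7


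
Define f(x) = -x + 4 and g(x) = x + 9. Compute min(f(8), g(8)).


f(8) = -4
g(8) = 17
min = -4

-4


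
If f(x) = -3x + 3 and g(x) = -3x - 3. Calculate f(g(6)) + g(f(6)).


f(g(6)) = 66
g(f(6)) = 42
Sum = 108

108


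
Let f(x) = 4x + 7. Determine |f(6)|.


f(6) = 31
|31| = 31

31


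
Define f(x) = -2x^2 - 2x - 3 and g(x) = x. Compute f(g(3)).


-27


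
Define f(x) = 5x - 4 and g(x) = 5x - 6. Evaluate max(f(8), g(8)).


f(8) = 36
g(8) = 34
max = 36

36


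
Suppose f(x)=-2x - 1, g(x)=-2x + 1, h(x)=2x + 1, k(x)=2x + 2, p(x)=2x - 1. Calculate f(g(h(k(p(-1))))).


p(-1) = -3
k(-3) = -4
h(-4) = -7
g(-7) = 15
f(15) = -31

-31


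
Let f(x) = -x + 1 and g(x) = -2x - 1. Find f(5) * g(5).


f(5) = -4
g(5) = -11
Product = 44

44


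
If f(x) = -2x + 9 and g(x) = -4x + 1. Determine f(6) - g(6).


f(6) = -3
g(6) = -23
Difference = 20

20


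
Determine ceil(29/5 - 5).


29/5 = 5.8
5.8 - 5 = 0.8
ceil(0.8) = 1

1


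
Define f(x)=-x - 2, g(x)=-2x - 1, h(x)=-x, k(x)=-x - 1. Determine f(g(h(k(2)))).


k(2) = -3
h(-3) = 3
g(3) = -7
f(-7) = 5

5


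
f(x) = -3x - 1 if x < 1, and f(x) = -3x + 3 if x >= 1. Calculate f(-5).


-5 satisfies x < 1
f(-5) = 14

14


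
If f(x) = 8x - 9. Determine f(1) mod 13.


f(1) = -1
-1 mod 13 = 12

12


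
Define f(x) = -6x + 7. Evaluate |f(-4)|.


f(-4) = 31
|31| = 31

31


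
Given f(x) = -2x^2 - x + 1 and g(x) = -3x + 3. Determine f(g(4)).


g(4) = -9
f(-9) = (-2)*(-9)^2 - 1*(-9) + 1 = -152

-152


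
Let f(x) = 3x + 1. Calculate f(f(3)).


f(3) = 10
f(10) = 31

31


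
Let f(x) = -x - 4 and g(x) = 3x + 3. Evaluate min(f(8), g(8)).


f(8) = -12
g(8) = 27
min = -12

-12


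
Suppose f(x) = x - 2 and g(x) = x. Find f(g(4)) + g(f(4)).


f(g(4)) = 2
g(f(4)) = 2
Sum = 4

4


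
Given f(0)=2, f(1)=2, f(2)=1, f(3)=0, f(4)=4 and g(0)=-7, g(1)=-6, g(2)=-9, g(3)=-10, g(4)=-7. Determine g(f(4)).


f(4) = 4
g(4) = -7

-7


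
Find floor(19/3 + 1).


19/3 = 6.3333
6.3333 + 1 = 7.3333
floor(7.3333) = 7

7


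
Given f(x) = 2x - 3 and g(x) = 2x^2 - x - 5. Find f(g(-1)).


g(-1) = -2
f(-2) = -7

-7


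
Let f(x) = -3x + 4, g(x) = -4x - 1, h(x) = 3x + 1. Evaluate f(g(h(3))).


h(3) = 10
g(10) = -41
f(-41) = 127

127


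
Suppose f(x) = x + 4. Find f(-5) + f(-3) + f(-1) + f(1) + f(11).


23


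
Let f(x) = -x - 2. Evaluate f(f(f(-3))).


f(-3) = 1
f(1) = -3
f(-3) = 1

1


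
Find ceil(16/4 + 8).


12


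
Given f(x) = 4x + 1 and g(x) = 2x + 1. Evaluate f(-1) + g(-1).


f(-1) = -3
g(-1) = -1
Sum = -4

-4


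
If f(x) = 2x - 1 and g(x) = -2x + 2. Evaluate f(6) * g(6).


f(6) = 11
g(6) = -10
Product = -110

-110


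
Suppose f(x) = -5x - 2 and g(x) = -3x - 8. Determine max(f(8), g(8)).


f(8) = -42
g(8) = -32
max = -32

-32


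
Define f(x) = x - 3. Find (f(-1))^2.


f(-1) = -4
(-4)^2 = 16

16


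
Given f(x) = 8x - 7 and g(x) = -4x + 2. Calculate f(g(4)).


g(4) = -14
f(-14) = -119

-119


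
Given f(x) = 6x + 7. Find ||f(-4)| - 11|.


f(-4) = -17
|-17| = 17
|17 - 11| = 6

6


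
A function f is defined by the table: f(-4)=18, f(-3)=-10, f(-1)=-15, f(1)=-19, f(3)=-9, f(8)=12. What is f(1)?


Reading from the table at x = 1

-19


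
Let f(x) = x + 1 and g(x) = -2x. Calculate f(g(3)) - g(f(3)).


3


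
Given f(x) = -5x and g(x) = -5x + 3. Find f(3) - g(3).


f(3) = -15
g(3) = -12
Difference = -3

-3


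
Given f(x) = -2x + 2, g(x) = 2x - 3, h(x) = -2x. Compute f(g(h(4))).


h(4) = -8
g(-8) = -19
f(-19) = 40

40


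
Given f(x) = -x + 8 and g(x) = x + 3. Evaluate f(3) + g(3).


11


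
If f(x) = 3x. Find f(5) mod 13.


f(5) = 15
15 mod 13 = 2

2


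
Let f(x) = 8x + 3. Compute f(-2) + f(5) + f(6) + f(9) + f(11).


f(-2) = -13
f(5) = 43
f(6) = 51
f(9) = 75
f(11) = 91
Sum = 247

247


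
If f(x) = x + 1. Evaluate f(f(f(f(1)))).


5


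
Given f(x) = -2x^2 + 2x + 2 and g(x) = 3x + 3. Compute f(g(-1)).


g(-1) = 0
f(0) = (-2)*(0)^2 + 2*(0) + 2 = 2

2


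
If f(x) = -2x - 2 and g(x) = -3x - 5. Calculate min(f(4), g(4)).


f(4) = -10
g(4) = -17
min = -17

-17


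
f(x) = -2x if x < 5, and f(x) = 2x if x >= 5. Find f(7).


14


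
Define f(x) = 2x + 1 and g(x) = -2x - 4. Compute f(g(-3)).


g(-3) = 2
f(2) = 5

5


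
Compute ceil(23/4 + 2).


23/4 = 5.75
5.75 + 2 = 7.75
ceil(7.75) = 8

8


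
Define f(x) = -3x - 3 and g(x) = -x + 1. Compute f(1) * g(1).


0


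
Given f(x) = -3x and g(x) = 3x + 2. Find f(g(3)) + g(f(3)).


f(g(3)) = -33
g(f(3)) = -25
Sum = -58

-58


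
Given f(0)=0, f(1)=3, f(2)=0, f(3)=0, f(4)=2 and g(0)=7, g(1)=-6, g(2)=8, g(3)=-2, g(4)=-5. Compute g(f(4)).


8


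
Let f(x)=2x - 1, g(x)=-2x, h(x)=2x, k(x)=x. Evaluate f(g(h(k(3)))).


k(3) = 3
h(3) = 6
g(6) = -12
f(-12) = -25

-25


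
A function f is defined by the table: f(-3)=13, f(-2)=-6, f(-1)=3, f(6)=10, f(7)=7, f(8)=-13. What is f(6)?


Reading from the table at x = 6

10


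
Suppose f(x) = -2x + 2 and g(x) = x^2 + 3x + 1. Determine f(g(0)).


g(0) = 1
f(1) = 0

0


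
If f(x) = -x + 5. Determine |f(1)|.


4


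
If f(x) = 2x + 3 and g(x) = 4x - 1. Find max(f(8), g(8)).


f(8) = 19
g(8) = 31
max = 31

31


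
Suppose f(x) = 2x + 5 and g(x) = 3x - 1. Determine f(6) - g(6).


f(6) = 17
g(6) = 17
Difference = 0

0


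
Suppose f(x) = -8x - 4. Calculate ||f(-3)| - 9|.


11


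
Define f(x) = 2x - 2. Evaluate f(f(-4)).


-22


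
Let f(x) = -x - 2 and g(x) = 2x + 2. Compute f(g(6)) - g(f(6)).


-2


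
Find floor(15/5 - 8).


15/5 = 3
3 - 8 = -5
floor(-5) = -5

-5


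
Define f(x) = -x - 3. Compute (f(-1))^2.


f(-1) = -2
(-2)^2 = 4

4


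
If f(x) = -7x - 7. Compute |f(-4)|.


f(-4) = 21
|21| = 21

21


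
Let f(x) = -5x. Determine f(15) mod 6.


f(15) = -75
-75 mod 6 = 3

3


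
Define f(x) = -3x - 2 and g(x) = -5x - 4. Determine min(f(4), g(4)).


f(4) = -14
g(4) = -24
min = -24

-24


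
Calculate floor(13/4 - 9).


13/4 = 3.25
3.25 - 9 = -5.75
floor(-5.75) = -6

-6


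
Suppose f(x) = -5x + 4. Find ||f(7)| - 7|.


24


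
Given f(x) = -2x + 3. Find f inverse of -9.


Solve -2x + 3 = -9
x = (-9 - 3) / (-2) = 6

6


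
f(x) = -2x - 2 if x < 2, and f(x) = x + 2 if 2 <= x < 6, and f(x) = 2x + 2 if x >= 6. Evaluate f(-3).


-3 satisfies x < 2
f(-3) = 4

4


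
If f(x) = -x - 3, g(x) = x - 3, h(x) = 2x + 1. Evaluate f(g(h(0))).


h(0) = 1
g(1) = -2
f(-2) = -1

-1


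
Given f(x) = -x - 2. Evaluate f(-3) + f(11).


f(-3) = 1
f(11) = -13
Sum = -12

-12


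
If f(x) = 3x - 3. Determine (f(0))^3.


-27


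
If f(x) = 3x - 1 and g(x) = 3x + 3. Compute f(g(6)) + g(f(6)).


f(g(6)) = 62
g(f(6)) = 54
Sum = 116

116


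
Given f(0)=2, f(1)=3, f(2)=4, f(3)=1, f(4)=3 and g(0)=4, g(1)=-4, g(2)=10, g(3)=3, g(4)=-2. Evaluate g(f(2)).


f(2) = 4
g(4) = -2

-2


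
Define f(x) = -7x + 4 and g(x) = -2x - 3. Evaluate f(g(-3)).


g(-3) = 3
f(3) = -17

-17


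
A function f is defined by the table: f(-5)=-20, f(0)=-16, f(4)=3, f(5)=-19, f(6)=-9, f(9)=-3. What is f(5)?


-19


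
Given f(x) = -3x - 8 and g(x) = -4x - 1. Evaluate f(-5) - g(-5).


f(-5) = 7
g(-5) = 19
Difference = -12

-12


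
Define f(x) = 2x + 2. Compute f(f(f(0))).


f(0) = 2
f(2) = 6
f(6) = 14

14


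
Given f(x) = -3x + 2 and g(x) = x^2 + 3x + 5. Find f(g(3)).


-67


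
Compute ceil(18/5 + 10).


18/5 = 3.6
3.6 + 10 = 13.6
ceil(13.6) = 14

14


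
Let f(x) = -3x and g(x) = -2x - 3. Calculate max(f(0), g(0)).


f(0) = 0
g(0) = -3
max = 0

0


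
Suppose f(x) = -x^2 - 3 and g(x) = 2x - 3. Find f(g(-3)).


g(-3) = -9
f(-9) = (-1)*(-9)^2 - 3 = -84

-84


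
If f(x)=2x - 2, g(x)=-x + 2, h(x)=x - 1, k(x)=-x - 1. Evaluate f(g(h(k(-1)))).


k(-1) = 0
h(0) = -1
g(-1) = 3
f(3) = 4

4


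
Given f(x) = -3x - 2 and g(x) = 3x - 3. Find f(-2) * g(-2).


f(-2) = 4
g(-2) = -9
Product = -36

-36


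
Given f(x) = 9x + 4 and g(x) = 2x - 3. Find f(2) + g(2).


f(2) = 22
g(2) = 1
Sum = 23

23


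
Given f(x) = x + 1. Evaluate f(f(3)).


f(3) = 4
f(4) = 5

5


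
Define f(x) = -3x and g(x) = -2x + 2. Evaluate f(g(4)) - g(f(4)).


f(g(4)) = 18
g(f(4)) = 26
Difference = -8

-8


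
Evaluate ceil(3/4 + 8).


3/4 = 0.75
0.75 + 8 = 8.75
ceil(8.75) = 9

9


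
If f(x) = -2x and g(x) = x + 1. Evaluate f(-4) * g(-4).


-24


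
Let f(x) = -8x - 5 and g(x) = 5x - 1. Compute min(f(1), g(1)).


f(1) = -13
g(1) = 4
min = -13

-13


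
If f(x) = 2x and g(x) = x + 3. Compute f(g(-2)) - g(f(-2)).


f(g(-2)) = 2
g(f(-2)) = -1
Difference = 3

3


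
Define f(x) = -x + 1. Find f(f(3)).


f(3) = -2
f(-2) = 3

3


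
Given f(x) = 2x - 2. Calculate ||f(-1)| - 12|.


8


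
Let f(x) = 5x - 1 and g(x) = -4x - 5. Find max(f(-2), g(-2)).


3


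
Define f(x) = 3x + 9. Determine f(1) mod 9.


3


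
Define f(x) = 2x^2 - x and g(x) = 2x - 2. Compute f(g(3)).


g(3) = 4
f(4) = 2*(4)^2 - 1*(4) = 28

28


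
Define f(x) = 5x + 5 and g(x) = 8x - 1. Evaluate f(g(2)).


g(2) = 15
f(15) = 80

80


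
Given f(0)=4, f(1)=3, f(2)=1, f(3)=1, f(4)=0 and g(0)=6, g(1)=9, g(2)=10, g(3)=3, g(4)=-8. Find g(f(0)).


-8


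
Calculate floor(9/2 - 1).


9/2 = 4.5
4.5 - 1 = 3.5
floor(3.5) = 3

3


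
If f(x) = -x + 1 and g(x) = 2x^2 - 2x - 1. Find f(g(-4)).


g(-4) = 39
f(39) = -38

-38


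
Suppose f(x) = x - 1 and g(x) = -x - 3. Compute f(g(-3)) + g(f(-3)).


f(g(-3)) = -1
g(f(-3)) = 1
Sum = 0

0


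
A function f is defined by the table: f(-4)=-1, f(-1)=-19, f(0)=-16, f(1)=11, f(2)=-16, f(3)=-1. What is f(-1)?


Reading from the table at x = -1

-19


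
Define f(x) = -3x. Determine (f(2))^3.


f(2) = -6
(-6)^3 = -216

-216


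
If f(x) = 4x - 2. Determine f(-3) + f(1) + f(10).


f(-3) = -14
f(1) = 2
f(10) = 38
Sum = 26

26


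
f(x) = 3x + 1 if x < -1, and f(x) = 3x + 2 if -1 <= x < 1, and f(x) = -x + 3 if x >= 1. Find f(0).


0 satisfies -1 <= x < 1
f(0) = 2

2


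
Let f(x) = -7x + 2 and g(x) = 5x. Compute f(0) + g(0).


f(0) = 2
g(0) = 0
Sum = 2

2


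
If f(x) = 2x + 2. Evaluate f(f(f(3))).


38


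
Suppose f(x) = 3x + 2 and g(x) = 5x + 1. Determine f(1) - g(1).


f(1) = 5
g(1) = 6
Difference = -1

-1


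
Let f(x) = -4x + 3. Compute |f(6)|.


f(6) = -21
|-21| = 21

21


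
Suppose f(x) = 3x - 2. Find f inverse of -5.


Solve 3x - 2 = -5
x = (-5 + 2) / 3 = -1

-1


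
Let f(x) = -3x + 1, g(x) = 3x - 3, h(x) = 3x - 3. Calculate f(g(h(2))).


h(2) = 3
g(3) = 6
f(6) = -17

-17
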